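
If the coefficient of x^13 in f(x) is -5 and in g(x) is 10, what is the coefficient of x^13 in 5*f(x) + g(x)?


Scalar multiplication scales coefficients: 5 * -5 = -25.
Then add the g coefficient: -25 + 10
= -15

-15


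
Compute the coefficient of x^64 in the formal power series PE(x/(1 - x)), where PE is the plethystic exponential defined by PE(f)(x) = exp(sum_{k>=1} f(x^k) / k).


For f(x) = x/(1 - x) we have
sum_{k>=1} f(x^k) / k = sum_{k>=1} (1/k) * x^k / (1 - x^k) = sum_{k, m >= 1} x^(k m) / k,
which after exponentiating simplifies to
PE(x/(1 - x)) = prod_{k>=1} 1 / (1 - x^k).
This is the generating function for the partition function p(n), so the coefficient of x^64 is p(64).
Computing p(64) by dynamic programming over parts 1, 2, ..., 64: p(64) = 1741630.

1741630


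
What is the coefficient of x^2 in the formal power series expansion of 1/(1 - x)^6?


The expansion 1/(1 - x)^r = sum_{k>=0} C(k + r - 1, r - 1) x^k follows from the multiset / negative-binomial theorem (or from repeated differentiation of the geometric series).
For r = 6 and k = 2:
C(7, 5) = 5040 / (120 * 2) = 21.

21


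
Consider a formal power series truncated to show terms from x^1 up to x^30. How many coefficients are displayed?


From x^1 to x^30 inclusive, the count is 30 - 1 + 1 = 30.

30


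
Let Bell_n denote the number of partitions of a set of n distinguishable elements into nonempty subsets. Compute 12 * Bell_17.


Bell_17 can be computed from the Bell triangle or from Dobinski's identity Bell_n = (1/e) * sum_{k>=0} k^n / k!.
Computing Bell_17 = 82864869804.
Then 12 * 82864869804 = 994378437648.

994378437648


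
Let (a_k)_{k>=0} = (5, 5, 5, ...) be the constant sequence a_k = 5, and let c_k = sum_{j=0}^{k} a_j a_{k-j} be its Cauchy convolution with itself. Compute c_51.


Since a_j = 5 for all j >= 0, the convolution sum becomes
c_k = sum_{j=0}^{k} 5 * 5 = 25 * (k + 1).
Equivalently, the generating function of (a_k) is 5/(1 - x) and its square is 25/(1 - x)^2 = sum_{k>=0} 25(k + 1) x^k.
For k = 51: 25 * 52 = 1300.

1300


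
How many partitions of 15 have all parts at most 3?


Using the generating function (1-x)^(-1)(1-x^2)^(-1)(1-x^3)^(-1),
the coefficient of x^15 counts these restricted partitions.
Result = 27

27


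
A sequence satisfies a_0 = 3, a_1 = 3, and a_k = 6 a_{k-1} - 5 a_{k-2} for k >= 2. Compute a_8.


The characteristic equation is t^2 - 6 t + 5 = 0, with roots r_1 = 5 and r_2 = 1 (so c_1 = r_1 + r_2, c_2 = -r_1 r_2 as required).
One can use the closed form a_n = A r_1^n + B r_2^n, but direct iteration is more reliable:
a_0 = 3, a_1 = 3, a_2 = 3, a_3 = 3, a_4 = 3, a_5 = 3, a_6 = 3, a_7 = 3, a_8 = 3.
So a_8 = 3.

3


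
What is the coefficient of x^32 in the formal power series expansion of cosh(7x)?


The Maclaurin series is cosh(t) = sum_{m>=0} t^(2m) / (2m)!, so substituting t = 7x, only even powers of x are nonzero, with coefficient of x^(2m) equal to 7^(2m) / (2m)!.
For x^32 the coefficient is 7^32/32! = 1104427674243920646305299201/263130836933693530167218012160000000 = 459986536544739960976801/109592185311825710190428160000000.

459986536544739960976801/109592185311825710190428160000000


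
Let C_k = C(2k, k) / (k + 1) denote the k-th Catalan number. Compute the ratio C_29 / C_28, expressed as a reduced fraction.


Using C_k = (2k)! / (k! (k+1)!), the ratio C_{k+1}/C_k simplifies to
C_{k+1}/C_k = [(2k+2)! / ((k+1)! (k+2)!)] * [k! (k+1)! / (2k)!]
 = (2k+2)(2k+1) / ((k+1)(k+2)) = 2(2k+1) / (k+2).
For k = 28: 2(2*28 + 1) / (28 + 2) = 114/30 = 19/5.

19/5


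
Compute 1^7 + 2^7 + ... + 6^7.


This power sum has a closed form given by Faulhaber's formula
sum_{k=1}^{m} k^p = (1 / (p + 1)) * sum_{j=0}^{p} C(p + 1, j) B_j m^(p + 1 - j),
but for small m direct computation is fastest:
1 + 128 + 2187 + 16384 + 78125 + 279936 = 376761.

376761


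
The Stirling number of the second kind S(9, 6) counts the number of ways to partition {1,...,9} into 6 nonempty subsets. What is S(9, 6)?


Using the explicit formula S(n,k) = (1/k!) sum_{j=0}^{k} (-1)^(k-j) C(k,j) j^n:
S(9, 6) = 2646
Equivalently, S(n,k) is n! times the coefficient of x^n in the EGF (e^x - 1)^k / k!.

2646


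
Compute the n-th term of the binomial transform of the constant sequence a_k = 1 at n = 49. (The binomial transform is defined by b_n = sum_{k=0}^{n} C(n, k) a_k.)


With a_k = 1 for all k, b_n = sum_{k=0}^{n} C(n, k) = 2^n by the binomial theorem.
For n = 49: 2^49 = 562949953421312.

562949953421312


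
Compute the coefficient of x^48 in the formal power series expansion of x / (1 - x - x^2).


Let f(x) = sum_{k>=0} a_k x^k. Multiplying f(x) * (1 - x - x^2) = x and matching coefficients gives a_0 = 0, a_1 = 1, and a_k = a_{k-1} + a_{k-2} for k >= 2. These are the Fibonacci numbers F_k.
Iterating from F_0 = 0, F_1 = 1:
F_0=0, F_1=1, F_2=1, F_3=2, F_4=3, F_5=5, F_6=8, F_7=13, F_8=21, F_9=34, ...
F_48 = 4807526976.

4807526976


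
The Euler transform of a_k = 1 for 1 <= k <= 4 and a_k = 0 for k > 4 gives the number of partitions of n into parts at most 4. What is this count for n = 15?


Partitions of 15 into parts at most 4:
Using generating function (1-x)^(-1)(1-x^2)^(-1)...(1-x^4)^(-1),
the coefficient of x^15 = 54

54


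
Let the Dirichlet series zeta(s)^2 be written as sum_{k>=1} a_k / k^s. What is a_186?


The Dirichlet convolution of the constant function 1 with itself gives (1 * 1)(k) = sum_{d | k} 1 = d(k), the number of positive divisors of k.
Since zeta(s) = sum_{k>=1} 1/k^s, we have zeta(s)^2 = sum_{k>=1} d(k)/k^s, so a_k = d(k).
For k = 186: the divisors are 1, 2, 3, 6, 31, 62, 93, 186.
Count = 8.

8


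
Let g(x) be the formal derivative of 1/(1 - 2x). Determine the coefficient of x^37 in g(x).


Differentiate termwise: d/dx sum_{k>=0} 2^k x^k = sum_{k>=1} k 2^k x^(k-1) = sum_{j>=0} (j+1) 2^(j+1) x^j.
Equivalently, d/dx [1/(1 - 2x)] = 2/(1 - 2x)^2.
For j = 37: 38 * 2^38 = 38 * 274877906944 = 10445360463872.

10445360463872


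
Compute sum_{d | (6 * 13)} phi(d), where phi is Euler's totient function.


First, 6 * 13 = 78. One classical identity is sum_{d | n} phi(d) = n (each k in [1, n] has a unique gcd with n, and among the k's with gcd(k, n) = n/d there are phi(d) of them). So the sum equals 78. We also verify directly:
Divisors of 78: 1, 2, 3, 6, 13, 26, 39, 78.
phi values: 1, 1, 2, 2, 12, 12, 24, 24.
Sum = 78.

78


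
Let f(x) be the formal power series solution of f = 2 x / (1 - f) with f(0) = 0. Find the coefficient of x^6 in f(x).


Apply Lagrange inversion: f = 2 x * phi(f) with phi(t) = 1/(1 - t), so
[x^n] f = 2^n * (1/n) [t^(n-1)] phi(t)^n = 2^n * (1/n) [t^(n-1)] (1 - t)^(-n) = 2^n * (1/n) C(2n - 2, n - 1) = 2^n * C_{n-1}.
For n = 6: C_5 = C(10, 5) / 6 = 252/6 = 42.
With the 2^6 = 64 factor, the coefficient is 64 * 42 = 2688.

2688


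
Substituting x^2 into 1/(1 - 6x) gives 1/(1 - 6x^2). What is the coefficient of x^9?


Since 1/(1 - 6x^2) only has even powers of x,
the coefficient of x^9 (odd) is 0.

0


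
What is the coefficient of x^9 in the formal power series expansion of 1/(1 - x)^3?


The expansion 1/(1 - x)^r = sum_{k>=0} C(k + r - 1, r - 1) x^k follows from the multiset / negative-binomial theorem (or from repeated differentiation of the geometric series).
For r = 3 and k = 9:
C(11, 2) = 39916800 / (2 * 362880) = 55.

55


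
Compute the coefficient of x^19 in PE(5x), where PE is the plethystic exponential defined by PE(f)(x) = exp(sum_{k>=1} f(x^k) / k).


With f(x) = 5x, the exponent is sum_{k>=1} 5 x^k / k = 5 * (-ln(1 - x)). Exponentiating:
PE(5x) = exp(-5 ln(1 - x)) = 1/(1 - x)^5.
By the negative binomial expansion, [x^n] 1/(1 - x)^5 = C(n + 4, 4).
For n = 19: C(23, 4) = 8855.

8855


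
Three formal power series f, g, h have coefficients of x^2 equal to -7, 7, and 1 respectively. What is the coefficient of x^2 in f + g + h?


Series addition is componentwise:
-7 + 7 + 1
= 1

1


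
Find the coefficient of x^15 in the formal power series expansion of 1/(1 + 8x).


Write 1/(1 + c x) = 1/(1 - (-c) x) and apply the geometric-series identity
1/(1 - y) = sum_{k>=0} y^k to get 1/(1 + c x) = sum_{k>=0} (-c)^k x^k.
So the coefficient of x^k is (-c)^k = (-1)^k * c^k.
Here c = 8 and k = 15:
(-8)^15 = -1 * 35184372088832 = -35184372088832

-35184372088832


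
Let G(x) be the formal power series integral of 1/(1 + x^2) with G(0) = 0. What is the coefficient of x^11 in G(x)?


1/(1 + x^2) = sum_{j>=0} (-1)^j x^(2j). Integrating termwise with G(0) = 0:
G(x) = sum_{j>=0} (-1)^j x^(2j+1) / (2j+1) = arctan(x).
Only odd powers are nonzero. For x^11 write 11 = 2*5 + 1, giving
(-1)^5 / 11 = -1/11 = -1/11.

-1/11


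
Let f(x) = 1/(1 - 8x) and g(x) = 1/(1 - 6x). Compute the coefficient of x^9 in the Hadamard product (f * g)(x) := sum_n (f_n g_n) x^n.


f has coefficients f_k = 8^k and g has coefficients g_k = 6^k, so the Hadamard product has coefficient (f*g)_k = 8^k * 6^k = 48^k.
For k = 9: 48^9 = 1352605460594688.

1352605460594688


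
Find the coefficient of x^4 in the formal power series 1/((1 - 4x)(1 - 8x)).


By partial fractions or Cauchy convolution:
The coefficient equals sum_{k=0}^{4} 4^k * 8^(4-k).
= 7936

7936


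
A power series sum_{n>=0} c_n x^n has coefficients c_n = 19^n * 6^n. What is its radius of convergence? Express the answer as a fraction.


By the root test (Cauchy-Hadamard), the radius is R = 1 / limsup_n |c_n|^(1/n).
Here |c_n|^(1/n) = (19^n * 6^n)^(1/n) = 19 * 6 = 114 for all n.
So R = 1/114 = 1/114.

1/114


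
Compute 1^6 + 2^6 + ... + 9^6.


This power sum has a closed form given by Faulhaber's formula
sum_{k=1}^{m} k^p = (1 / (p + 1)) * sum_{j=0}^{p} C(p + 1, j) B_j m^(p + 1 - j),
but for small m direct computation is fastest:
1 + 64 + 729 + 4096 + 15625 + 46656 + 117649 + 262144 + 531441 = 978405.

978405


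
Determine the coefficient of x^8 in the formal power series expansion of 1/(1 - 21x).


The geometric series identity gives 1/(1 - c x) = sum_{k>=0} c^k x^k, so the coefficient of x^k is c^k.
Here c = 21 and k = 8.
Computing: 21^8 = 37822859361

37822859361


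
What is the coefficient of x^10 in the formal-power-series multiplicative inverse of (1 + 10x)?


The inverse is 1/(1 + 10x). Apply the geometric identity 1/(1 - y) = sum_{k>=0} y^k with y = -10x:
1/(1 + 10x) = sum_{k>=0} (-10)^k x^k.
So the coefficient of x^10 is (-10)^10 = 10000000000.

10000000000


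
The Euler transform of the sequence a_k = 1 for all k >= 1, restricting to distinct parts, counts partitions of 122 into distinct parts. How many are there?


Partitions of 122 into distinct parts can be computed via generating function.
Product (1+x)(1+x^2)(1+x^3)...
The coefficient of x^122 = 2556284

2556284


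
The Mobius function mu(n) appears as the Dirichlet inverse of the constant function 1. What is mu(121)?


121 has a squared prime factor, so mu(121) = 0.
Factorization reveals a repeated prime.

0


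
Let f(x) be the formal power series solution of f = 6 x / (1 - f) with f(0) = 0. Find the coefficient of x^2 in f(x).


Apply Lagrange inversion: f = 6 x * phi(f) with phi(t) = 1/(1 - t), so
[x^n] f = 6^n * (1/n) [t^(n-1)] phi(t)^n = 6^n * (1/n) [t^(n-1)] (1 - t)^(-n) = 6^n * (1/n) C(2n - 2, n - 1) = 6^n * C_{n-1}.
For n = 2: C_1 = C(2, 1) / 2 = 2/2 = 1.
With the 6^2 = 36 factor, the coefficient is 36 * 1 = 36.

36


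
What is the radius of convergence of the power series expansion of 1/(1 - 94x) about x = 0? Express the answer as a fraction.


Expanding 1/(1 - 94x) = sum_{k>=0} 94^k x^k, the series converges when |94x| < 1, i.e., |x| < 1/94.
So the radius of convergence is 1/94 = 1/94.

1/94


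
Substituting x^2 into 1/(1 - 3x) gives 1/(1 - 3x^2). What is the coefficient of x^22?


The coefficient of x^(2m) in 1/(1 - 3x^2) is 3^m.
With n = 22 = 2*11, the coefficient is 3^11 = 177147.

177147


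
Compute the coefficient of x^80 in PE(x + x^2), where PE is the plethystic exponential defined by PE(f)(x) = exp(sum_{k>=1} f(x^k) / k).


With f(x) = x + x^2, the exponent is sum_{k>=1} (x^k + x^(2k)) / k = -ln(1 - x) - ln(1 - x^2). Exponentiating:
PE(x + x^2) = 1 / ((1 - x)(1 - x^2)).
This is the generating function for partitions of n into parts of size 1 or 2. The number of 2's can be any j in 0..40, and the rest are 1's, so
[x^80] = floor(80/2) + 1 = 41.

41


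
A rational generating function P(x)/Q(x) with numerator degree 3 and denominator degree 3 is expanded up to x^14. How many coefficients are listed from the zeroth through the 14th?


Expanding up to x^14 gives the coefficients for x^0, x^1, ..., x^14.
That is 14 + 1 = 15 coefficients in total.

15


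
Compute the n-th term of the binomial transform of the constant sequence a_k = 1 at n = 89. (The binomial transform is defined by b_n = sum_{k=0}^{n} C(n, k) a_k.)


With a_k = 1 for all k, b_n = sum_{k=0}^{n} C(n, k) = 2^n by the binomial theorem.
For n = 89: 2^89 = 618970019642690137449562112.

618970019642690137449562112


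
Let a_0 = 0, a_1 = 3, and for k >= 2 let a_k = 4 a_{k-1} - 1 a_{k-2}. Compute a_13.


Iterating the recurrence forward:
a_0 = 0
a_1 = 3
a_2 = 4*3 - 1*0 = 12
a_3 = 4*12 - 1*3 = 45
a_4 = 4*45 - 1*12 = 168
a_5 = 4*168 - 1*45 = 627
a_6 = 4*627 - 1*168 = 2340
a_7 = 4*2340 - 1*627 = 8733
a_8 = 4*8733 - 1*2340 = 32592
a_9 = 4*32592 - 1*8733 = 121635
a_10 = 4*121635 - 1*32592 = 453948
a_11 = 4*453948 - 1*121635 = 1694157
a_12 = 4*1694157 - 1*453948 = 6322680
a_13 = 4*6322680 - 1*1694157 = 23596563
So a_13 = 23596563.

23596563


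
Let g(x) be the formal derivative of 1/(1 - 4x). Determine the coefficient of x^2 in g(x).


Differentiate termwise: d/dx sum_{k>=0} 4^k x^k = sum_{k>=1} k 4^k x^(k-1) = sum_{j>=0} (j+1) 4^(j+1) x^j.
Equivalently, d/dx [1/(1 - 4x)] = 4/(1 - 4x)^2.
For j = 2: 3 * 4^3 = 3 * 64 = 192.

192


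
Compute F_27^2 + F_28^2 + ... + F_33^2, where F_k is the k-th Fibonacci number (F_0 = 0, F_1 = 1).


There is a standard identity sum_{k=0}^{N} F_k^2 = F_N * F_{N+1} (proved inductively from the telescoping relation F_k^2 = F_k F_{k+1} - F_{k-1} F_k). Then
sum_{k=27}^{33} F_k^2 = F_33 F_34 - F_26 F_27.
Computing: F_33 = 3524578, F_34 = 5702887, F_26 = 121393, F_27 = 196418.
Sum = 3524578 * 5702887 - 121393 * 196418 = 20076426286412.

20076426286412


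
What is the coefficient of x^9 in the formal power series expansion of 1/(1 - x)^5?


The expansion 1/(1 - x)^r = sum_{k>=0} C(k + r - 1, r - 1) x^k follows from the multiset / negative-binomial theorem (or from repeated differentiation of the geometric series).
For r = 5 and k = 9:
C(13, 4) = 6227020800 / (24 * 362880) = 715.

715


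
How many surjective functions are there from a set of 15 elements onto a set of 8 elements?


By inclusion-exclusion on which target elements are missed, the number of surjections from an n-set onto a k-set is
surj(n, k) = sum_{j=0}^{k} (-1)^j C(k, j) (k - j)^n.
Equivalently surj(n, k) = k! * S(n, k), where S(n, k) is the Stirling number of the second kind.
For n = 15, k = 8:
S(15, 8) = 216627840, so
surj = 8! * 216627840 = 40320 * 216627840 = 8734434508800.

8734434508800


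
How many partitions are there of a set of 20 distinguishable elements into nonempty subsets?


Bell_20 can be computed from the Bell triangle or from Dobinski's identity Bell_n = (1/e) * sum_{k>=0} k^n / k!.
Computing Bell_20 = 51724158235372.

51724158235372


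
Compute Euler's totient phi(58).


phi(n) counts integers in [1, n] coprime to n. Using the multiplicative formula phi(n) = n * prod_{p | n} (1 - 1/p):
58 = 2 * 29, so
phi(58) = 58 * (1 - 1/2) * (1 - 1/29) = 28.

28


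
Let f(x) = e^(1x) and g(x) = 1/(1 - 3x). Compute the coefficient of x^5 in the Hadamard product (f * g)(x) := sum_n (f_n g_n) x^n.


Expanding: f_k = 1^k/k! (from e^(1x)) and g_k = 3^k (from 1/(1 - 3x)). So the Hadamard coefficient (f * g)_k = 1^k 3^k / k! = (3)^k / k!.
For k = 5: 3^5/5! = 243/120 = 81/40.

81/40


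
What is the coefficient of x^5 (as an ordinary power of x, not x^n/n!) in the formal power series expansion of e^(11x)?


The exponential series is e^y = sum_{k>=0} y^k / k!. Substituting y = 11x gives
e^(11x) = sum_{k>=0} 11^k x^k / k!.
So the coefficient of x^n is a^n/n! with a = 11, n = 5:
11^5 / 5! = 161051/120 = 161051/120

161051/120


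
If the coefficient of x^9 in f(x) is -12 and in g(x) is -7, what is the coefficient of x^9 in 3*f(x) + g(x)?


Scalar multiplication scales coefficients: 3 * -12 = -36.
Then add the g coefficient: -36 + -7
= -43

-43


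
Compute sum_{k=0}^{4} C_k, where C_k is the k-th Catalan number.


C_0 through C_4: 1, 1, 2, 5, 14
Sum = 1 + 1 + 2 + 5 + 14
= 23

23


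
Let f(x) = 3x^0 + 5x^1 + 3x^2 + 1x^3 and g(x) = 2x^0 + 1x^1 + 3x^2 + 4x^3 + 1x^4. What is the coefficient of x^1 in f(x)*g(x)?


Cauchy product at x^1:
3*1 + 5*2
= 13

13


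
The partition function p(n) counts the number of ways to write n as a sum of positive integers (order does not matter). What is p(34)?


Using the generating function prod_{k>=1} 1/(1-x^k), we compute p(34).
By dynamic programming over parts 1 through 34:
p(34) = 12310

12310


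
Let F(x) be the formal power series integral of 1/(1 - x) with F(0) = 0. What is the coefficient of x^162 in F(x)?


1/(1 - x) = sum_{k>=0} x^k. Integrating termwise and using F(0) = 0 gives
F(x) = sum_{k>=0} x^(k+1) / (k+1) = sum_{m>=1} x^m / m = -ln(1 - x).
So the coefficient of x^162 is 1/162 = 1/162.

1/162


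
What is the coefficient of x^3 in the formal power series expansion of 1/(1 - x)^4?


The expansion 1/(1 - x)^r = sum_{k>=0} C(k + r - 1, r - 1) x^k follows from the multiset / negative-binomial theorem (or from repeated differentiation of the geometric series).
For r = 4 and k = 3:
C(6, 3) = 720 / (6 * 6) = 20.

20


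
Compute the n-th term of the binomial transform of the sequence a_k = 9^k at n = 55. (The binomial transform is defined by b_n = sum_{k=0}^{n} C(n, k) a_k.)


With a_k = 9^k, b_n = sum_{k=0}^{n} C(n, k) 9^k = (1 + 9)^n by the binomial theorem.
For n = 55: (1 + 9)^55 = 10^55 = 10000000000000000000000000000000000000000000000000000000.

10000000000000000000000000000000000000000000000000000000


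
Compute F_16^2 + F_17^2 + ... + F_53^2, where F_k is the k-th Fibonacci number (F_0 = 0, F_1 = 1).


There is a standard identity sum_{k=0}^{N} F_k^2 = F_N * F_{N+1} (proved inductively from the telescoping relation F_k^2 = F_k F_{k+1} - F_{k-1} F_k). Then
sum_{k=16}^{53} F_k^2 = F_53 F_54 - F_15 F_16.
Computing: F_53 = 53316291173, F_54 = 86267571272, F_15 = 610, F_16 = 987.
Sum = 53316291173 * 86267571272 - 610 * 987 = 4599466948725481379986.

4599466948725481379986


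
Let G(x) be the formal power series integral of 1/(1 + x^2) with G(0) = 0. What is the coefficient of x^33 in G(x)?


1/(1 + x^2) = sum_{j>=0} (-1)^j x^(2j). Integrating termwise with G(0) = 0:
G(x) = sum_{j>=0} (-1)^j x^(2j+1) / (2j+1) = arctan(x).
Only odd powers are nonzero. For x^33 write 33 = 2*16 + 1, giving
(-1)^16 / 33 = 1/33 = 1/33.

1/33


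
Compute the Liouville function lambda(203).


The Liouville function is lambda(k) = (-1)^Omega(k), where Omega(k) counts the prime factors of k with multiplicity.
Factoring: 203 = 7 * 29, so Omega(203) = 2.
lambda(203) = (-1)^2 = 1.

1


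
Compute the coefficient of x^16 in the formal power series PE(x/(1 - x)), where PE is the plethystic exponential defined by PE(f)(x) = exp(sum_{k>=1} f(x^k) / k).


For f(x) = x/(1 - x) we have
sum_{k>=1} f(x^k) / k = sum_{k>=1} (1/k) * x^k / (1 - x^k) = sum_{k, m >= 1} x^(k m) / k,
which after exponentiating simplifies to
PE(x/(1 - x)) = prod_{k>=1} 1 / (1 - x^k).
This is the generating function for the partition function p(n), so the coefficient of x^16 is p(16).
Computing p(16) by dynamic programming over parts 1, 2, ..., 16: p(16) = 231.

231


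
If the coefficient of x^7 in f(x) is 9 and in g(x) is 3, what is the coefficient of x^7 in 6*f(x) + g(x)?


Scalar multiplication scales coefficients: 6 * 9 = 54.
Then add the g coefficient: 54 + 3
= 57

57


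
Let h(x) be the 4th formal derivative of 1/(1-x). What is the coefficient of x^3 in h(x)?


Differentiating 4 times: d^4/dx^4 [1/(1-x)] = 4!/(1-x)^5.
The expansion 1/(1-x)^5 = sum_{k>=0} C(k+4, 4) x^k, so the coefficient of x^n in 4!/(1-x)^5 is 4! * C(n+4, 4).
For n = 3: 24 * C(7, 4) = 24 * 35 = 840

840


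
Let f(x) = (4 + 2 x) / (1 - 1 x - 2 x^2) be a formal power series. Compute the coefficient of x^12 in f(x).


Write f(x) = sum_{k>=0} a_k x^k. Multiplying both sides by 1 - 1 x - 2 x^2 gives
(1 - 1 x - 2 x^2) sum_{k>=0} a_k x^k = 4 + 2 x.
Matching coefficients:
 x^0: a_0 = 4
 x^1: a_1 - 1 a_0 = 2  =>  a_1 = 1*4 + 2 = 6
 x^k (k >= 2): a_k = 1 a_{k-1} + 2 a_{k-2}.
Iterating: a_2 = 14, a_3 = 26, a_4 = 54, a_5 = 106, a_6 = 214, a_7 = 426, a_8 = 854, a_9 = 1706, a_10 = 3414, a_11 = 6826, a_12 = 13654.
So the coefficient of x^12 is 13654.

13654


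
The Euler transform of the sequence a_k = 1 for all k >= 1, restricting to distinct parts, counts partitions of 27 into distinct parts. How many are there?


Partitions of 27 into distinct parts can be computed via generating function.
Product (1+x)(1+x^2)(1+x^3)...
The coefficient of x^27 = 192

192


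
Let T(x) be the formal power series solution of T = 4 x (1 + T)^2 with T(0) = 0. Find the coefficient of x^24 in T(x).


Apply the Lagrange inversion formula: if T = 4 x * phi(T) with phi(t) = (1 + t)^2, then [x^n] T = 4^n * (1/n) [t^(n-1)] phi(t)^n = 4^n * (1/n) [t^(n-1)] (1 + t)^(2n) = 4^n * (1/n) C(2n, n-1).
Using the identity C(2n, n-1) = C(2n, n) * n / (n+1), the unscaled factor equals C(2n, n) / (n+1) = C_n, the n-th Catalan number.
For n = 24: C_24 = C(48, 24) / 25 = 32247603683100/25 = 1289904147324.
With the 4^24 = 281474976710656 factor, the coefficient is 281474976710656 * 1289904147324 = 363075739827001485944684544.

363075739827001485944684544


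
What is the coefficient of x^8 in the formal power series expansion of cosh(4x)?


The Maclaurin series is cosh(t) = sum_{m>=0} t^(2m) / (2m)!, so substituting t = 4x, only even powers of x are nonzero, with coefficient of x^(2m) equal to 4^(2m) / (2m)!.
For x^8 the coefficient is 4^8/8! = 65536/40320 = 512/315.

512/315


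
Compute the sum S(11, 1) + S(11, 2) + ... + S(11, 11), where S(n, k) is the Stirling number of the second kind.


By definition, S(n, k) counts partitions of an n-set into exactly k nonempty blocks.
Computing row n = 11 for k = 1..11:
S(11, k): 1, 1023, 28501, 145750, 246730, 179487, 63987, 11880, 1155, 55, 1
Sum = 678570. (This equals Bell_11 since the sum runs over all k.)

678570


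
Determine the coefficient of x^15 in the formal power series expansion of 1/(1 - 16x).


The geometric series identity gives 1/(1 - c x) = sum_{k>=0} c^k x^k, so the coefficient of x^k is c^k.
Here c = 16 and k = 15.
Computing: 16^15 = 1152921504606846976

1152921504606846976


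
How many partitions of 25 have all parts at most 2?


Using the generating function (1-x)^(-1)(1-x^2)^(-1),
the coefficient of x^25 counts these restricted partitions.
Result = 13

13


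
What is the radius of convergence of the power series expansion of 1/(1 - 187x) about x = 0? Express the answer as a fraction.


Expanding 1/(1 - 187x) = sum_{k>=0} 187^k x^k, the series converges when |187x| < 1, i.e., |x| < 1/187.
So the radius of convergence is 1/187 = 1/187.

1/187


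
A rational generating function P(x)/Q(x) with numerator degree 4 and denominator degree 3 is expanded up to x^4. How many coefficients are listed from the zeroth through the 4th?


Expanding up to x^4 gives the coefficients for x^0, x^1, ..., x^4.
That is 4 + 1 = 5 coefficients in total.

5


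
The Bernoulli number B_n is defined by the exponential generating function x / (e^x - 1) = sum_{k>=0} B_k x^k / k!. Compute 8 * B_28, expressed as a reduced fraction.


Bernoulli numbers can also be computed recursively via B_0 = 1 and sum_{j=0}^{m} C(m+1, j) B_j = 0 for m >= 1. Odd-index Bernoulli numbers vanish for k >= 3.
Computing B_28 = -23749461029/870, so 8 * B_28 = 8 * -23749461029/870 = -94997844116/435.

-94997844116/435


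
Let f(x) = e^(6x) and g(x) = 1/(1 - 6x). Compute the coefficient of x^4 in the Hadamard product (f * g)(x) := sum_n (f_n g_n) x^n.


Expanding: f_k = 6^k/k! (from e^(6x)) and g_k = 6^k (from 1/(1 - 6x)). So the Hadamard coefficient (f * g)_k = 6^k 6^k / k! = (36)^k / k!.
For k = 4: 36^4/4! = 1679616/24 = 69984.

69984


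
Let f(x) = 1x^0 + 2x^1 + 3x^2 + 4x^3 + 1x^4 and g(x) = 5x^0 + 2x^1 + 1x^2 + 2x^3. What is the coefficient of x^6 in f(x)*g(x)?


Cauchy product at x^6:
4*2 + 1*1
= 9

9


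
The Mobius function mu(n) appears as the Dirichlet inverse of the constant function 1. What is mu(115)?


115 = 5 * 23 (all distinct primes).
mu(115) = (-1)^2 = 1

1


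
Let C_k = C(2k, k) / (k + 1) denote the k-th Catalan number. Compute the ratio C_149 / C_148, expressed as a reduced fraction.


Using C_k = (2k)! / (k! (k+1)!), the ratio C_{k+1}/C_k simplifies to
C_{k+1}/C_k = [(2k+2)! / ((k+1)! (k+2)!)] * [k! (k+1)! / (2k)!]
 = (2k+2)(2k+1) / ((k+1)(k+2)) = 2(2k+1) / (k+2).
For k = 148: 2(2*148 + 1) / (148 + 2) = 594/150 = 99/25.

99/25


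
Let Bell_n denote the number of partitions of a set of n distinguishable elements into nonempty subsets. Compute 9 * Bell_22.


Bell_22 can be computed from the Bell triangle or from Dobinski's identity Bell_n = (1/e) * sum_{k>=0} k^n / k!.
Computing Bell_22 = 4506715738447323.
Then 9 * 4506715738447323 = 40560441646025907.

40560441646025907


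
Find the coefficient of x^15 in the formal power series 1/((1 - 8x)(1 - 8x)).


By partial fractions or Cauchy convolution:
The coefficient equals sum_{k=0}^{15} 8^k * 8^(15-k).
= 562949953421312

562949953421312


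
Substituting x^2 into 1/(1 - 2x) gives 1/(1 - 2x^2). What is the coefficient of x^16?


The coefficient of x^(2m) in 1/(1 - 2x^2) is 2^m.
With n = 16 = 2*8, the coefficient is 2^8 = 256.

256


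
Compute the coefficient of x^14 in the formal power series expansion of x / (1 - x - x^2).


Let f(x) = sum_{k>=0} a_k x^k. Multiplying f(x) * (1 - x - x^2) = x and matching coefficients gives a_0 = 0, a_1 = 1, and a_k = a_{k-1} + a_{k-2} for k >= 2. These are the Fibonacci numbers F_k.
Iterating from F_0 = 0, F_1 = 1:
F_0=0, F_1=1, F_2=1, F_3=2, F_4=3, F_5=5, F_6=8, F_7=13, F_8=21, F_9=34, ...
F_14 = 377.

377


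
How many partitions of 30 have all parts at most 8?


Using the generating function (1-x)^(-1)(1-x^2)^(-1)...(1-x^8)^(-1),
the coefficient of x^30 counts these restricted partitions.
Result = 2462

2462


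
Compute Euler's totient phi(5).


phi(n) counts integers in [1, n] coprime to n. Using the multiplicative formula phi(n) = n * prod_{p | n} (1 - 1/p):
5 = 5, so
phi(5) = 5 * (1 - 1/5) = 4.

4


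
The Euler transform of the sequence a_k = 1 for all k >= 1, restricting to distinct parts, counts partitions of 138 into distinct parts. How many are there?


Partitions of 138 into distinct parts can be computed via generating function.
Product (1+x)(1+x^2)(1+x^3)...
The coefficient of x^138 = 8334326

8334326


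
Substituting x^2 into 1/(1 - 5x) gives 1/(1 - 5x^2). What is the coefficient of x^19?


Since 1/(1 - 5x^2) only has even powers of x,
the coefficient of x^19 (odd) is 0.

0


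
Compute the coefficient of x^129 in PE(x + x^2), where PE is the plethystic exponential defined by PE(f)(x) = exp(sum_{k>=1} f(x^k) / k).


With f(x) = x + x^2, the exponent is sum_{k>=1} (x^k + x^(2k)) / k = -ln(1 - x) - ln(1 - x^2). Exponentiating:
PE(x + x^2) = 1 / ((1 - x)(1 - x^2)).
This is the generating function for partitions of n into parts of size 1 or 2. The number of 2's can be any j in 0..64, and the rest are 1's, so
[x^129] = floor(129/2) + 1 = 65.

65


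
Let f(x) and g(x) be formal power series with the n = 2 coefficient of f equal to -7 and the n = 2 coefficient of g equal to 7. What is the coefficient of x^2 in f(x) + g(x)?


Addition of formal power series is termwise.
The coefficient of x^2 in f + g = -7 + 7
= 0

0


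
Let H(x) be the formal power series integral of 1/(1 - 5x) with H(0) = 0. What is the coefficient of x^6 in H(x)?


1/(1 - 5x) = sum_{k>=0} 5^k x^k. Integrating termwise with H(0) = 0:
H(x) = sum_{k>=0} 5^k x^(k+1) / (k+1) = sum_{m>=1} 5^(m-1) x^m / m.
For m = 6: 5^5/6 = 3125/6 = 3125/6.

3125/6


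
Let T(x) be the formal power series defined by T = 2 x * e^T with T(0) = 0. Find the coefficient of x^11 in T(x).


Apply the Lagrange inversion formula: if T = 2 x * phi(T) with phi(t) = e^t, then
[x^n] T = 2^n * (1/n) [t^(n-1)] phi(t)^n = 2^n * (1/n) [t^(n-1)] e^(n t) = 2^n * (1/n) * n^(n-1) / (n-1)! = 2^n * n^(n-1) / n!.
When c = 1 this is the Cayley count of rooted labeled trees on n vertices, divided by n!.
For n = 11: 2^11 * 11^10 / 11! = 2048 * 25937424601/39916800 = 18863581528/14175.

18863581528/14175


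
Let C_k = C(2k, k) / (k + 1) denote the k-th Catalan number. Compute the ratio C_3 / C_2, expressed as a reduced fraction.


Using C_k = (2k)! / (k! (k+1)!), the ratio C_{k+1}/C_k simplifies to
C_{k+1}/C_k = [(2k+2)! / ((k+1)! (k+2)!)] * [k! (k+1)! / (2k)!]
 = (2k+2)(2k+1) / ((k+1)(k+2)) = 2(2k+1) / (k+2).
For k = 2: 2(2*2 + 1) / (2 + 2) = 10/4 = 5/2.

5/2


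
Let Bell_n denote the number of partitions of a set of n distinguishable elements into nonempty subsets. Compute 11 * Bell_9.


Bell_9 can be computed from the Bell triangle or from Dobinski's identity Bell_n = (1/e) * sum_{k>=0} k^n / k!.
Computing Bell_9 = 21147.
Then 11 * 21147 = 232617.

232617


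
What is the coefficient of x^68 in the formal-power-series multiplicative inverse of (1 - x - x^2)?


Let the inverse be f(x) = sum_{k>=0} a_k x^k. From f(x) * (1 - x - x^2) = 1 and matching coefficients:
 x^0: a_0 = 1.
 x^1: a_1 - a_0 = 0, so a_1 = 1.
 x^k (k >= 2): a_k - a_{k-1} - a_{k-2} = 0, i.e. a_k = a_{k-1} + a_{k-2}.
This is the Fibonacci-type recurrence shifted so that a_0 = a_1 = 1.
Iterating: a_0=1, a_1=1, a_2=2, a_3=3, a_4=5, a_5=8, a_6=13, a_7=21, a_8=34, a_9=55, ...
a_68 = 117669030460994.

117669030460994


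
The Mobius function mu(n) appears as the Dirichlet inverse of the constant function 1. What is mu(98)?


98 has a squared prime factor, so mu(98) = 0.
Factorization reveals a repeated prime.

0


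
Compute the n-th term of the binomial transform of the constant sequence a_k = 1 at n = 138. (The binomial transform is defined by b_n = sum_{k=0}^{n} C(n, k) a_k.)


With a_k = 1 for all k, b_n = sum_{k=0}^{n} C(n, k) = 2^n by the binomial theorem.
For n = 138: 2^138 = 348449143727040986586495598010130648530944.

348449143727040986586495598010130648530944


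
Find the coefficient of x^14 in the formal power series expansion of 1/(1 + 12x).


Write 1/(1 + c x) = 1/(1 - (-c) x) and apply the geometric-series identity
1/(1 - y) = sum_{k>=0} y^k to get 1/(1 + c x) = sum_{k>=0} (-c)^k x^k.
So the coefficient of x^k is (-c)^k = (-1)^k * c^k.
Here c = 12 and k = 14:
(-12)^14 = 1 * 1283918464548864 = 1283918464548864

1283918464548864


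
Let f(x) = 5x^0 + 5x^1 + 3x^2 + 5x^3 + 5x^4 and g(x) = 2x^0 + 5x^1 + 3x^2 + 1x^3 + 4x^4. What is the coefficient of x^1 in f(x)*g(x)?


Cauchy product at x^1:
5*5 + 5*2
= 35

35


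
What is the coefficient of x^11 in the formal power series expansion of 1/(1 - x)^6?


The expansion 1/(1 - x)^r = sum_{k>=0} C(k + r - 1, r - 1) x^k follows from the multiset / negative-binomial theorem (or from repeated differentiation of the geometric series).
For r = 6 and k = 11:
C(16, 5) = 20922789888000 / (120 * 39916800) = 4368.

4368


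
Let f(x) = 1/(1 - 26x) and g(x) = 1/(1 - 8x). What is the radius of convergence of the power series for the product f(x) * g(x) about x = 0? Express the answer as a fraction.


The radius of 1/(1 - 26x) is 1/26 (nearest singularity at x = 1/26), and the radius of 1/(1 - 8x) is 1/8.
The product f(x)*g(x) = 1/((1 - 26x)(1 - 8x)) has singularities at both 1/26 and 1/8, so its radius of convergence is the distance to the nearest one:
min(1/26, 1/8) = 1/26.

1/26


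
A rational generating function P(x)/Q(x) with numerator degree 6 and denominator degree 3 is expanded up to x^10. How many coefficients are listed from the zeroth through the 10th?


Expanding up to x^10 gives the coefficients for x^0, x^1, ..., x^10.
That is 10 + 1 = 11 coefficients in total.

11


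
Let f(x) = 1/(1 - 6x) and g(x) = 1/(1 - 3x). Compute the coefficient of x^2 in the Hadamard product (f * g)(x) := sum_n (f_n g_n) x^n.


f has coefficients f_k = 6^k and g has coefficients g_k = 3^k, so the Hadamard product has coefficient (f*g)_k = 6^k * 3^k = 18^k.
For k = 2: 18^2 = 324.

324


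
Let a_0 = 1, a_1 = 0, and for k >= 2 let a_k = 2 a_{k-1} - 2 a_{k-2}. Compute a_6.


Iterating the recurrence forward:
a_0 = 1
a_1 = 0
a_2 = 2*0 - 2*1 = -2
a_3 = 2*-2 - 2*0 = -4
a_4 = 2*-4 - 2*-2 = -4
a_5 = 2*-4 - 2*-4 = 0
a_6 = 2*0 - 2*-4 = 8
So a_6 = 8.

8


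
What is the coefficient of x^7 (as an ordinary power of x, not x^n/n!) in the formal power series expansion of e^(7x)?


The exponential series is e^y = sum_{k>=0} y^k / k!. Substituting y = 7x gives
e^(7x) = sum_{k>=0} 7^k x^k / k!.
So the coefficient of x^n is a^n/n! with a = 7, n = 7:
7^7 / 7! = 823543/5040 = 117649/720

117649/720


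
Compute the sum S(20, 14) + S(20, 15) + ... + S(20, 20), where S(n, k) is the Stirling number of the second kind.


By definition, S(n, k) counts partitions of an n-set into exactly k nonempty blocks.
Computing row n = 20 for k = 14..20:
S(20, k): 6302524580, 452329200, 22350954, 741285, 15675, 190, 1
Sum = 6777961885.

6777961885


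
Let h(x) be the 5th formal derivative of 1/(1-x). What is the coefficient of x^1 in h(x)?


Differentiating 5 times: d^5/dx^5 [1/(1-x)] = 5!/(1-x)^6.
The expansion 1/(1-x)^6 = sum_{k>=0} C(k+5, 5) x^k, so the coefficient of x^n in 5!/(1-x)^6 is 5! * C(n+5, 5).
For n = 1: 120 * C(6, 5) = 120 * 6 = 720

720


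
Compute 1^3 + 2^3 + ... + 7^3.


This power sum has a closed form given by Faulhaber's formula
sum_{k=1}^{m} k^p = (1 / (p + 1)) * sum_{j=0}^{p} C(p + 1, j) B_j m^(p + 1 - j),
but for small m direct computation is fastest:
1 + 8 + 27 + 64 + 125 + 216 + 343 = 784.

784


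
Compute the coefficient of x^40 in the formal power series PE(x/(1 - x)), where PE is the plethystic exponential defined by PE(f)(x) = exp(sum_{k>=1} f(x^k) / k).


For f(x) = x/(1 - x) we have
sum_{k>=1} f(x^k) / k = sum_{k>=1} (1/k) * x^k / (1 - x^k) = sum_{k, m >= 1} x^(k m) / k,
which after exponentiating simplifies to
PE(x/(1 - x)) = prod_{k>=1} 1 / (1 - x^k).
This is the generating function for the partition function p(n), so the coefficient of x^40 is p(40).
Computing p(40) by dynamic programming over parts 1, 2, ..., 40: p(40) = 37338.

37338


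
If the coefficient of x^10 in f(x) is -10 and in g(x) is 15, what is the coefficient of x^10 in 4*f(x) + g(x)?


Scalar multiplication scales coefficients: 4 * -10 = -40.
Then add the g coefficient: -40 + 15
= -25

-25


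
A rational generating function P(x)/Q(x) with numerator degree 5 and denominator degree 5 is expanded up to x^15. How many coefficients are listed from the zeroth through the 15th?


Expanding up to x^15 gives the coefficients for x^0, x^1, ..., x^15.
That is 15 + 1 = 16 coefficients in total.

16


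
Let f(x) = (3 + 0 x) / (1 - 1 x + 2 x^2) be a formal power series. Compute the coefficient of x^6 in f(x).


Write f(x) = sum_{k>=0} a_k x^k. Multiplying both sides by 1 - 1 x + 2 x^2 gives
(1 - 1 x + 2 x^2) sum_{k>=0} a_k x^k = 3 + 0 x.
Matching coefficients:
 x^0: a_0 = 3
 x^1: a_1 - 1 a_0 = 0  =>  a_1 = 1*3 + 0 = 3
 x^k (k >= 2): a_k = 1 a_{k-1} - 2 a_{k-2}.
Iterating: a_2 = -3, a_3 = -9, a_4 = -3, a_5 = 15, a_6 = 21.
So the coefficient of x^6 is 21.

21


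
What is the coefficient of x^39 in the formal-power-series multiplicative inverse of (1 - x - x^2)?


Let the inverse be f(x) = sum_{k>=0} a_k x^k. From f(x) * (1 - x - x^2) = 1 and matching coefficients:
 x^0: a_0 = 1.
 x^1: a_1 - a_0 = 0, so a_1 = 1.
 x^k (k >= 2): a_k - a_{k-1} - a_{k-2} = 0, i.e. a_k = a_{k-1} + a_{k-2}.
This is the Fibonacci-type recurrence shifted so that a_0 = a_1 = 1.
Iterating: a_0=1, a_1=1, a_2=2, a_3=3, a_4=5, a_5=8, a_6=13, a_7=21, a_8=34, a_9=55, ...
a_39 = 102334155.

102334155


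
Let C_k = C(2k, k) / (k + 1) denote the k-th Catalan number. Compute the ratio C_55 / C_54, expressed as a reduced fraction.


Using C_k = (2k)! / (k! (k+1)!), the ratio C_{k+1}/C_k simplifies to
C_{k+1}/C_k = [(2k+2)! / ((k+1)! (k+2)!)] * [k! (k+1)! / (2k)!]
 = (2k+2)(2k+1) / ((k+1)(k+2)) = 2(2k+1) / (k+2).
For k = 54: 2(2*54 + 1) / (54 + 2) = 218/56 = 109/28.

109/28


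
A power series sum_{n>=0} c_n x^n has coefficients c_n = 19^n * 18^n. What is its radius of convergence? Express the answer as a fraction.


By the root test (Cauchy-Hadamard), the radius is R = 1 / limsup_n |c_n|^(1/n).
Here |c_n|^(1/n) = (19^n * 18^n)^(1/n) = 19 * 18 = 342 for all n.
So R = 1/342 = 1/342.

1/342


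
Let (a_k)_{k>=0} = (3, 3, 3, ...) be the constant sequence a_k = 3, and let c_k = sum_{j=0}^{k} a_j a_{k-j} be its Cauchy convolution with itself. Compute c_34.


Since a_j = 3 for all j >= 0, the convolution sum becomes
c_k = sum_{j=0}^{k} 3 * 3 = 9 * (k + 1).
Equivalently, the generating function of (a_k) is 3/(1 - x) and its square is 9/(1 - x)^2 = sum_{k>=0} 9(k + 1) x^k.
For k = 34: 9 * 35 = 315.

315


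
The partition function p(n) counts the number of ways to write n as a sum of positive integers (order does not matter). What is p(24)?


Using the generating function prod_{k>=1} 1/(1-x^k), we compute p(24).
By dynamic programming over parts 1 through 24:
p(24) = 1575

1575


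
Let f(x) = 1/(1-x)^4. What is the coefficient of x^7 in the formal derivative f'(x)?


Differentiate: d/dx [ 1/(1-x)^r ] = r / (1-x)^(r+1).
Here r = 4, so f'(x) = 4 / (1-x)^5.
The expansion of 1/(1-x)^(r+1) has coefficient of x^n equal to C(n+r, r).
So the coefficient of x^7 in f'(x) is
4 * C(11, 4) = 4 * 330 = 1320

1320


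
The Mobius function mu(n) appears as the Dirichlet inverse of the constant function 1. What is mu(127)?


127 = 127 (all distinct primes).
mu(127) = (-1)^1 = -1

-1


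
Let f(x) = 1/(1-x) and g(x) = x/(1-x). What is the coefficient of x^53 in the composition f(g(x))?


First simplify the composition: f(g(x)) = 1/(1 - x/(1-x)) = (1-x)/((1-x) - x) = (1-x)/(1-2x).
Now extract the coefficient. Write (1-x)/(1-2x) = 1/(1-2x) - x/(1-2x).
The coefficient of x^n in 1/(1-2x) is 2^n, and in x/(1-2x) is 2^(n-1) (for n >= 1).
So the coefficient of x^53 is 2^53 - 2^52 = 9007199254740992 - 4503599627370496 = 4503599627370496.

4503599627370496


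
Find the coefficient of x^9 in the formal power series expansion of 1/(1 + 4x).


Write 1/(1 + c x) = 1/(1 - (-c) x) and apply the geometric-series identity
1/(1 - y) = sum_{k>=0} y^k to get 1/(1 + c x) = sum_{k>=0} (-c)^k x^k.
So the coefficient of x^k is (-c)^k = (-1)^k * c^k.
Here c = 4 and k = 9:
(-4)^9 = -1 * 262144 = -262144

-262144


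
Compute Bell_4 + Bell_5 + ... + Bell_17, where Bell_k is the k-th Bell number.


Recall Bell_k counts set partitions of a k-set (with Bell_0 = 1 by convention).
Bell_4 through Bell_17: 15, 52, 203, 877, 4140, 21147, 115975, 678570, 4213597, 27644437, 190899322, 1382958545, 10480142147, 82864869804
Sum = 15 + 52 + 203 + 877 + 4140 + 21147 + 115975 + 678570 + 4213597 + 27644437 + 190899322 + 1382958545 + 10480142147 + 82864869804 = 94951548831.

94951548831


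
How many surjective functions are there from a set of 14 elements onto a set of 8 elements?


By inclusion-exclusion on which target elements are missed, the number of surjections from an n-set onto a k-set is
surj(n, k) = sum_{j=0}^{k} (-1)^j C(k, j) (k - j)^n.
Equivalently surj(n, k) = k! * S(n, k), where S(n, k) is the Stirling number of the second kind.
For n = 14, k = 8:
S(14, 8) = 20912320, so
surj = 8! * 20912320 = 40320 * 20912320 = 843184742400.

843184742400
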